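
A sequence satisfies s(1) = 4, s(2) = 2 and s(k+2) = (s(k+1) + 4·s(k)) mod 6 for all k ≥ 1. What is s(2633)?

4

s(1) = 4, s(2) = 2, s(3) = 0, s(4) = 2, s(5) = 2, s(6) = 4, s(7) = 0, s(8) = 4, s(9) = 4, s(10) = 2.
Since (s(9), s(10)) = (s(1), s(2)) = (4, 2) (two consecutive terms determine the rest), the sequence is periodic with period 8.
(2633 - 1) mod 8 = 0, so s(2633) = s(1) = 4.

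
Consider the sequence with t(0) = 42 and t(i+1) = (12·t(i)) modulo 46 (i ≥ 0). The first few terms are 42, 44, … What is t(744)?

Listing terms: t(0) = 42, t(1) = 44, t(2) = 22, t(3) = 34, t(4) = 40, t(5) = 20, t(6) = 10, t(7) = 28, t(8) = 14, t(9) = 30, t(10) = 38, t(11) = 42.
The sequence repeats with period 11.
(744 - 0) mod 11 = 7, so t(744) = t(7) = 28.

28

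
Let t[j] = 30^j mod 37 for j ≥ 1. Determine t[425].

25

Listing terms: t[1] = 30,  t[2] = 12,  t[3] = 27,  t[4] = 33,  t[5] = 28,  t[6] = 26,  t[7] = 3,  t[8] = 16,  t[9] = 36,  t[10] = 7,  t[11] = 25,  t[12] = 10,  t[13] = 4,  t[14] = 9,  t[15] = 11,  t[16] = 34,  t[17] = 21,  t[18] = 1,  t[19] = 30.
The sequence repeats with period 18.
(425 - 1) mod 18 = 10, so t[425] = t[11] = 25.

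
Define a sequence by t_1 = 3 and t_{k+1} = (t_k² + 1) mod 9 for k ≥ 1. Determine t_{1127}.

Listing terms: t_1 = 3; t_2 = 1; t_3 = 2; t_4 = 5; t_5 = 8; t_6 = 2.
Since t_6 = t_3 = 2, the sequence is eventually periodic: after a pre-period of length 2 it cycles with period 3.
For k ≥ 3, t_k depends only on (k - 3) mod 3. (1127 - 3) mod 3 = 2, so t_{1127} = t_5 = 8.

8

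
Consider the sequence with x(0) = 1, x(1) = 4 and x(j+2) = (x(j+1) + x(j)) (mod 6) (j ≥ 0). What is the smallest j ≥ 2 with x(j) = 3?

3

Listing terms: x(0) = 1, x(1) = 4, x(2) = 5, x(3) = 3, x(4) = 2, x(5) = 5, x(6) = 1, x(7) = 0, x(8) = 1, x(9) = 1, x(10) = 2, x(11) = 3, x(12) = 5, x(13) = 2, x(14) = 1, x(15) = 3, x(16) = 4, x(17) = 1, x(18) = 5, x(19) = 0, x(20) = 5, x(21) = 5, x(22) = 4, x(23) = 3, x(24) = 1, x(25) = 4.
The sequence repeats with period 24.
The value 3 first appears (with j ≥ 2) at x(3).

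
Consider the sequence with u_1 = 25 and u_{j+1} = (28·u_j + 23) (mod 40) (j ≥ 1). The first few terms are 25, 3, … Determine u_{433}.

Computing terms: u_1 = 25, u_2 = 3, u_3 = 27, u_4 = 19, u_5 = 35, u_6 = 3.
Since u_6 = u_2 = 3, the sequence is eventually periodic: after a pre-period of length 1 it cycles with period 4.
For j ≥ 2, u_j depends only on (j - 2) mod 4. (433 - 2) mod 4 = 3, so u_{433} = u_5 = 35.

35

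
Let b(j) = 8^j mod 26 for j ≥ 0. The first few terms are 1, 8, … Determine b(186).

We have b(0) = 1, b(1) = 8, b(2) = 12, b(3) = 18, b(4) = 14, b(5) = 8.
Since b(5) = b(1) = 8, the sequence is eventually periodic: after a pre-period of length 1 it cycles with period 4.
For j ≥ 1, b(j) depends only on (j - 1) mod 4. (186 - 1) mod 4 = 1, so b(186) = b(2) = 12.

12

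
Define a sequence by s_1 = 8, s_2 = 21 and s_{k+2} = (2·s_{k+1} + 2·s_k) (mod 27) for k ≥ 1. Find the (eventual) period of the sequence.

27

Computing terms: s_1 = 8, s_2 = 21, s_3 = 4, s_4 = 23, s_5 = 0, s_6 = 19, s_7 = 11, s_8 = 6, s_9 = 7, s_{10} = 26, s_{11} = 12, s_{12} = 22, s_{13} = 14, s_{14} = 18, s_{15} = 10, s_{16} = 2, s_{17} = 24, s_{18} = 25, s_{19} = 17, s_{20} = 3, s_{21} = 13, s_{22} = 5, s_{23} = 9, s_{24} = 1, s_{25} = 20, s_{26} = 15, s_{27} = 16, s_{28} = 8, s_{29} = 21.
The sequence repeats with period 27.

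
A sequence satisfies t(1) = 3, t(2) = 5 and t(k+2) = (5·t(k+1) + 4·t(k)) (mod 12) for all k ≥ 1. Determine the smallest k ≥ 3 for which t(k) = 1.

3

t(1) = 3; t(2) = 5; t(3) = 1; t(4) = 1; t(5) = 9; t(6) = 1; t(7) = 5; t(8) = 5; t(9) = 9; t(10) = 5; t(11) = 1.
Since (t(10), t(11)) = (t(2), t(3)) = (5, 1) (two consecutive terms determine the rest), the sequence is eventually periodic: after a pre-period of length 1 it cycles with period 8.
The value 1 first appears (with k ≥ 3) at t(3).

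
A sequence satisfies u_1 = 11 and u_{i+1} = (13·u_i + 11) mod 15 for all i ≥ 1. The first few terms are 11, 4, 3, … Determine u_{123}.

3

Listing terms: u_1 = 11,  u_2 = 4,  u_3 = 3,  u_4 = 5,  u_5 = 1,  u_6 = 9,  u_7 = 8,  u_8 = 10,  u_9 = 6,  u_{10} = 14,  u_{11} = 13,  u_{12} = 0,  u_{13} = 11.
The sequence repeats with period 12.
So u_{123} = u_{1 + ((123-1) mod 12)} = u_3 = 3.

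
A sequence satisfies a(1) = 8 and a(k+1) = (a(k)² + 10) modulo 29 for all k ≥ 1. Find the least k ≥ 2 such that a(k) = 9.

6

Computing terms: a(1) = 8, a(2) = 16, a(3) = 5, a(4) = 6, a(5) = 17, a(6) = 9, a(7) = 4, a(8) = 26, a(9) = 19, a(10) = 23, a(11) = 17.
Since a(11) = a(5) = 17, the sequence is eventually periodic: after a pre-period of length 4 it cycles with period 6.
The value 9 first appears (with k ≥ 2) at a(6).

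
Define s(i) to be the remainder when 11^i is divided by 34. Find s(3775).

Listing terms: s(0) = 1,  s(1) = 11,  s(2) = 19,  s(3) = 5,  s(4) = 21,  s(5) = 27,  s(6) = 25,  s(7) = 3,  s(8) = 33,  s(9) = 23,  s(10) = 15,  s(11) = 29,  s(12) = 13,  s(13) = 7,  s(14) = 9,  s(15) = 31,  s(16) = 1.
Since s(16) = s(0) = 1, the sequence is periodic with period 16.
(3775 - 0) mod 16 = 15, so s(3775) = s(15) = 31.

31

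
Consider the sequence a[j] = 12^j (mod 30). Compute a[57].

12

Computing terms: a[1] = 12,  a[2] = 24,  a[3] = 18,  a[4] = 6,  a[5] = 12.
Since a[5] = a[1] = 12, the sequence is periodic with period 4.
So a[57] = a[1 + ((57-1) mod 4)] = a[1] = 12.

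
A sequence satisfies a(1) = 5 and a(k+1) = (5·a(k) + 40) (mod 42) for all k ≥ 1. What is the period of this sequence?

Computing terms: a(1) = 5, a(2) = 23, a(3) = 29, a(4) = 17, a(5) = 41, a(6) = 35, a(7) = 5.
Since a(7) = a(1) = 5, the sequence is periodic with period 6.

6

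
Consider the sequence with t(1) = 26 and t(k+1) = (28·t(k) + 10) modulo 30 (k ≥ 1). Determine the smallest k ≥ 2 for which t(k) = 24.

Computing terms: t(1) = 26,  t(2) = 18,  t(3) = 4,  t(4) = 2,  t(5) = 6,  t(6) = 28,  t(7) = 14,  t(8) = 12,  t(9) = 16,  t(10) = 8,  t(11) = 24,  t(12) = 22,  t(13) = 26.
The sequence repeats with period 12.
The value 24 first appears (with k ≥ 2) at t(11).

11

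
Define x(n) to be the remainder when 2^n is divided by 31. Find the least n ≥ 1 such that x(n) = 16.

Listing terms: x(0) = 1, x(1) = 2, x(2) = 4, x(3) = 8, x(4) = 16, x(5) = 1.
The sequence repeats with period 5.
The value 16 first appears (with n ≥ 1) at x(4).

4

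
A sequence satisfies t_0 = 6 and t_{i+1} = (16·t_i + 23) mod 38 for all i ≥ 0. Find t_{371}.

27

Computing terms: t_0 = 6,  t_1 = 5,  t_2 = 27,  t_3 = 37,  t_4 = 7,  t_5 = 21,  t_6 = 17,  t_7 = 29,  t_8 = 31,  t_9 = 25,  t_{10} = 5.
Since t_{10} = t_1 = 5, the sequence is eventually periodic: after a pre-period of length 1 it cycles with period 9.
For i ≥ 1, t_i depends only on (i - 1) mod 9. (371 - 1) mod 9 = 1, so t_{371} = t_2 = 27.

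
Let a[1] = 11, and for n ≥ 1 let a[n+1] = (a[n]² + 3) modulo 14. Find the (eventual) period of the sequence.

6

Listing terms: a[1] = 11,  a[2] = 12,  a[3] = 7,  a[4] = 10,  a[5] = 5,  a[6] = 0,  a[7] = 3,  a[8] = 12.
Since a[8] = a[2] = 12, the sequence is eventually periodic: after a pre-period of length 1 it cycles with period 6.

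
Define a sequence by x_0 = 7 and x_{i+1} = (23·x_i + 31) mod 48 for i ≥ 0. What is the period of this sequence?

x_0 = 7,  x_1 = 0,  x_2 = 31,  x_3 = 24,  x_4 = 7.
The sequence repeats with period 4.

4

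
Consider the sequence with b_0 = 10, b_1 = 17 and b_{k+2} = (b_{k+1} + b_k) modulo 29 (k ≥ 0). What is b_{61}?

28

b_0 = 10, b_1 = 17, b_2 = 27, b_3 = 15, b_4 = 13, b_5 = 28, b_6 = 12, b_7 = 11, b_8 = 23, b_9 = 5, b_{10} = 28, b_{11} = 4, b_{12} = 3, b_{13} = 7, b_{14} = 10, b_{15} = 17.
Since (b_{14}, b_{15}) = (b_0, b_1) = (10, 17) (two consecutive terms determine the rest), the sequence is periodic with period 14.
So b_{61} = b_{0 + ((61-0) mod 14)} = b_5 = 28.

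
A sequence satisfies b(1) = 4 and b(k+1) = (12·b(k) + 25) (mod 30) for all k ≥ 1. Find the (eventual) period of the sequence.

4

Computing terms: b(1) = 4,  b(2) = 13,  b(3) = 1,  b(4) = 7,  b(5) = 19,  b(6) = 13.
Since b(6) = b(2) = 13, the sequence is eventually periodic: after a pre-period of length 1 it cycles with period 4.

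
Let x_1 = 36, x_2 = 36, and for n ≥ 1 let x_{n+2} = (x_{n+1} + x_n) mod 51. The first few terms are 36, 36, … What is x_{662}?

x_1 = 36; x_2 = 36; x_3 = 21; x_4 = 6; x_5 = 27; x_6 = 33; x_7 = 9; x_8 = 42; x_9 = 0; x_{10} = 42; x_{11} = 42; x_{12} = 33; x_{13} = 24; x_{14} = 6; x_{15} = 30; x_{16} = 36; x_{17} = 15; x_{18} = 0; x_{19} = 15; x_{20} = 15; x_{21} = 30; x_{22} = 45; x_{23} = 24; x_{24} = 18; x_{25} = 42; x_{26} = 9; x_{27} = 0; x_{28} = 9; x_{29} = 9; x_{30} = 18; x_{31} = 27; x_{32} = 45; x_{33} = 21; x_{34} = 15; x_{35} = 36; x_{36} = 0; x_{37} = 36; x_{38} = 36.
The sequence repeats with period 36.
(662 - 1) mod 36 = 13, so x_{662} = x_{14} = 6.

6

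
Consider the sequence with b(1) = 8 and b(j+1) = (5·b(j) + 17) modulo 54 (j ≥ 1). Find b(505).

b(1) = 8; b(2) = 3; b(3) = 32; b(4) = 15; b(5) = 38; b(6) = 45; b(7) = 26; b(8) = 39; b(9) = 50; b(10) = 51; b(11) = 2; b(12) = 27; b(13) = 44; b(14) = 21; b(15) = 14; b(16) = 33; b(17) = 20; b(18) = 9; b(19) = 8.
The sequence repeats with period 18.
So b(505) = b(1 + ((505-1) mod 18)) = b(1) = 8.

8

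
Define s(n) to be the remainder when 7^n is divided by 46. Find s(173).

11

Listing terms: s(1) = 7; s(2) = 3; s(3) = 21; s(4) = 9; s(5) = 17; s(6) = 27; s(7) = 5; s(8) = 35; s(9) = 15; s(10) = 13; s(11) = 45; s(12) = 39; s(13) = 43; s(14) = 25; s(15) = 37; s(16) = 29; s(17) = 19; s(18) = 41; s(19) = 11; s(20) = 31; s(21) = 33; s(22) = 1; s(23) = 7.
The sequence repeats with period 22.
So s(173) = s(1 + ((173-1) mod 22)) = s(19) = 11.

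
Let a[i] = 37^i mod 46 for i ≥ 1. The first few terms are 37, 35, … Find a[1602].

We have a[1] = 37; a[2] = 35; a[3] = 7; a[4] = 29; a[5] = 15; a[6] = 3; a[7] = 19; a[8] = 13; a[9] = 21; a[10] = 41; a[11] = 45; a[12] = 9; a[13] = 11; a[14] = 39; a[15] = 17; a[16] = 31; a[17] = 43; a[18] = 27; a[19] = 33; a[20] = 25; a[21] = 5; a[22] = 1; a[23] = 37.
The sequence repeats with period 22.
(1602 - 1) mod 22 = 17, so a[1602] = a[18] = 27.

27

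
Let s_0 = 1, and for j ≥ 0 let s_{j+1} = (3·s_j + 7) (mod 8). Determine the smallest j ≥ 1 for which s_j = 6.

3

Computing terms: s_0 = 1, s_1 = 2, s_2 = 5, s_3 = 6, s_4 = 1.
Since s_4 = s_0 = 1, the sequence is periodic with period 4.
The value 6 first appears (with j ≥ 1) at s_3.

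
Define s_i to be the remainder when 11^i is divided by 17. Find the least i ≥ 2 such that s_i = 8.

6

s_1 = 11, s_2 = 2, s_3 = 5, s_4 = 4, s_5 = 10, s_6 = 8, s_7 = 3, s_8 = 16, s_9 = 6, s_{10} = 15, s_{11} = 12, s_{12} = 13, s_{13} = 7, s_{14} = 9, s_{15} = 14, s_{16} = 1, s_{17} = 11.
The sequence repeats with period 16.
The value 8 first appears (with i ≥ 2) at s_6.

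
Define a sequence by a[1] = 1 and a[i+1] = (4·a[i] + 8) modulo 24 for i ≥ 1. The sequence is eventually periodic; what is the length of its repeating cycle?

3

Computing terms: a[1] = 1; a[2] = 12; a[3] = 8; a[4] = 16; a[5] = 0; a[6] = 8.
Since a[6] = a[3] = 8, the sequence is eventually periodic: after a pre-period of length 2 it cycles with period 3.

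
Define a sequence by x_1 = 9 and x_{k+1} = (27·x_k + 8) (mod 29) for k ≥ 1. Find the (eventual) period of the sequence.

28

x_1 = 9,  x_2 = 19,  x_3 = 28,  x_4 = 10,  x_5 = 17,  x_6 = 3,  x_7 = 2,  x_8 = 4,  x_9 = 0,  x_{10} = 8,  x_{11} = 21,  x_{12} = 24,  x_{13} = 18,  x_{14} = 1,  x_{15} = 6,  x_{16} = 25,  x_{17} = 16,  x_{18} = 5,  x_{19} = 27,  x_{20} = 12,  x_{21} = 13,  x_{22} = 11,  x_{23} = 15,  x_{24} = 7,  x_{25} = 23,  x_{26} = 20,  x_{27} = 26,  x_{28} = 14,  x_{29} = 9.
The sequence repeats with period 28.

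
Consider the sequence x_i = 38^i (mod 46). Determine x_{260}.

12

x_1 = 38,  x_2 = 18,  x_3 = 40,  x_4 = 2,  x_5 = 30,  x_6 = 36,  x_7 = 34,  x_8 = 4,  x_9 = 14,  x_{10} = 26,  x_{11} = 22,  x_{12} = 8,  x_{13} = 28,  x_{14} = 6,  x_{15} = 44,  x_{16} = 16,  x_{17} = 10,  x_{18} = 12,  x_{19} = 42,  x_{20} = 32,  x_{21} = 20,  x_{22} = 24,  x_{23} = 38.
The sequence repeats with period 22.
(260 - 1) mod 22 = 17, so x_{260} = x_{18} = 12.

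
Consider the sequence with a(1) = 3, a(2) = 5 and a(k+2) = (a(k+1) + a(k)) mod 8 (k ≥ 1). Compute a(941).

5

We have a(1) = 3,  a(2) = 5,  a(3) = 0,  a(4) = 5,  a(5) = 5,  a(6) = 2,  a(7) = 7,  a(8) = 1,  a(9) = 0,  a(10) = 1,  a(11) = 1,  a(12) = 2,  a(13) = 3,  a(14) = 5.
Since (a(13), a(14)) = (a(1), a(2)) = (3, 5) (two consecutive terms determine the rest), the sequence is periodic with period 12.
(941 - 1) mod 12 = 4, so a(941) = a(5) = 5.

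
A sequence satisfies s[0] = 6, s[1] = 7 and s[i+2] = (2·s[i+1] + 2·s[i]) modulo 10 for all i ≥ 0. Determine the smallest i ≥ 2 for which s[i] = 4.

Listing terms: s[0] = 6,  s[1] = 7,  s[2] = 6,  s[3] = 6,  s[4] = 4,  s[5] = 0,  s[6] = 8,  s[7] = 6,  s[8] = 8,  s[9] = 8,  s[10] = 2,  s[11] = 0,  s[12] = 4,  s[13] = 8,  s[14] = 4,  s[15] = 4,  s[16] = 6,  s[17] = 0,  s[18] = 2,  s[19] = 4,  s[20] = 2,  s[21] = 2,  s[22] = 8,  s[23] = 0,  s[24] = 6,  s[25] = 2,  s[26] = 6,  s[27] = 6.
Since (s[26], s[27]) = (s[2], s[3]) = (6, 6) (two consecutive terms determine the rest), the sequence is eventually periodic: after a pre-period of length 2 it cycles with period 24.
The value 4 first appears (with i ≥ 2) at s[4].

4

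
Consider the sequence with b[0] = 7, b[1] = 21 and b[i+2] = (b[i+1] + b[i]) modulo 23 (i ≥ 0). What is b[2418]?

8

Listing terms: b[0] = 7; b[1] = 21; b[2] = 5; b[3] = 3; b[4] = 8; b[5] = 11; b[6] = 19; b[7] = 7; b[8] = 3; b[9] = 10; b[10] = 13; b[11] = 0; b[12] = 13; b[13] = 13; b[14] = 3; b[15] = 16; b[16] = 19; b[17] = 12; b[18] = 8; b[19] = 20; b[20] = 5; b[21] = 2; b[22] = 7; b[23] = 9; b[24] = 16; b[25] = 2; b[26] = 18; b[27] = 20; b[28] = 15; b[29] = 12; b[30] = 4; b[31] = 16; b[32] = 20; b[33] = 13; b[34] = 10; b[35] = 0; b[36] = 10; b[37] = 10; b[38] = 20; b[39] = 7; b[40] = 4; b[41] = 11; b[42] = 15; b[43] = 3; b[44] = 18; b[45] = 21; b[46] = 16; b[47] = 14; b[48] = 7; b[49] = 21.
Since (b[48], b[49]) = (b[0], b[1]) = (7, 21) (two consecutive terms determine the rest), the sequence is periodic with period 48.
So b[2418] = b[0 + ((2418-0) mod 48)] = b[18] = 8.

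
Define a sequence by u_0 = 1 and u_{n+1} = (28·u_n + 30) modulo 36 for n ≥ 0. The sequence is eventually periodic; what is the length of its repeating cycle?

Computing terms: u_0 = 1,  u_1 = 22,  u_2 = 34,  u_3 = 10,  u_4 = 22.
Since u_4 = u_1 = 22, the sequence is eventually periodic: after a pre-period of length 1 it cycles with period 3.

3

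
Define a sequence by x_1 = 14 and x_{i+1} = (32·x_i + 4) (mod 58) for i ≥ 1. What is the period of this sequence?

Listing terms: x_1 = 14, x_2 = 46, x_3 = 26, x_4 = 24, x_5 = 18, x_6 = 0, x_7 = 4, x_8 = 16, x_9 = 52, x_{10} = 44, x_{11} = 20, x_{12} = 6, x_{13} = 22, x_{14} = 12, x_{15} = 40, x_{16} = 8, x_{17} = 28, x_{18} = 30, x_{19} = 36, x_{20} = 54, x_{21} = 50, x_{22} = 38, x_{23} = 2, x_{24} = 10, x_{25} = 34, x_{26} = 48, x_{27} = 32, x_{28} = 42, x_{29} = 14.
Since x_{29} = x_1 = 14, the sequence is periodic with period 28.

28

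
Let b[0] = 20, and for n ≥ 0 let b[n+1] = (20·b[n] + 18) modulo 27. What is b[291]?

16

b[0] = 20; b[1] = 13; b[2] = 8; b[3] = 16; b[4] = 14; b[5] = 1; b[6] = 11; b[7] = 22; b[8] = 26; b[9] = 25; b[10] = 5; b[11] = 10; b[12] = 2; b[13] = 4; b[14] = 17; b[15] = 7; b[16] = 23; b[17] = 19; b[18] = 20.
The sequence repeats with period 18.
So b[291] = b[0 + ((291-0) mod 18)] = b[3] = 16.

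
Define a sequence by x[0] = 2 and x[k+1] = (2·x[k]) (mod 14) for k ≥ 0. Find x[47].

We have x[0] = 2; x[1] = 4; x[2] = 8; x[3] = 2.
The sequence repeats with period 3.
So x[47] = x[0 + ((47-0) mod 3)] = x[2] = 8.

8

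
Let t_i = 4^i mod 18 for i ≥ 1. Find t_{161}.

Listing terms: t_1 = 4,  t_2 = 16,  t_3 = 10,  t_4 = 4.
The sequence repeats with period 3.
So t_{161} = t_{1 + ((161-1) mod 3)} = t_2 = 16.

16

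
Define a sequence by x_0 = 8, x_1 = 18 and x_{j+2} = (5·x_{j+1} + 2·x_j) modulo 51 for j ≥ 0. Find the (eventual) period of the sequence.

Listing terms: x_0 = 8,  x_1 = 18,  x_2 = 4,  x_3 = 5,  x_4 = 33,  x_5 = 22,  x_6 = 23,  x_7 = 6,  x_8 = 25,  x_9 = 35,  x_{10} = 21,  x_{11} = 22,  x_{12} = 50,  x_{13} = 39,  x_{14} = 40,  x_{15} = 23,  x_{16} = 42,  x_{17} = 1,  x_{18} = 38,  x_{19} = 39,  x_{20} = 16,  x_{21} = 5,  x_{22} = 6,  x_{23} = 40,  x_{24} = 8,  x_{25} = 18.
Since (x_{24}, x_{25}) = (x_0, x_1) = (8, 18) (two consecutive terms determine the rest), the sequence is periodic with period 24.

24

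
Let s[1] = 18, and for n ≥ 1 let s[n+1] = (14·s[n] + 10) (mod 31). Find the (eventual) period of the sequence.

15

Listing terms: s[1] = 18; s[2] = 14; s[3] = 20; s[4] = 11; s[5] = 9; s[6] = 12; s[7] = 23; s[8] = 22; s[9] = 8; s[10] = 29; s[11] = 13; s[12] = 6; s[13] = 1; s[14] = 24; s[15] = 5; s[16] = 18.
The sequence repeats with period 15.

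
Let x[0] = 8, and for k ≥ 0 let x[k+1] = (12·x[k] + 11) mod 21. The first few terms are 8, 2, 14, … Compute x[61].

2

x[0] = 8, x[1] = 2, x[2] = 14, x[3] = 11, x[4] = 17, x[5] = 5, x[6] = 8.
The sequence repeats with period 6.
So x[61] = x[0 + ((61-0) mod 6)] = x[1] = 2.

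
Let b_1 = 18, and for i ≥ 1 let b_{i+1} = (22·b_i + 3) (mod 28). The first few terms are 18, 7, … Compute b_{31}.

17

Listing terms: b_1 = 18, b_2 = 7, b_3 = 17, b_4 = 13, b_5 = 9, b_6 = 5, b_7 = 1, b_8 = 25, b_9 = 21, b_{10} = 17.
Since b_{10} = b_3 = 17, the sequence is eventually periodic: after a pre-period of length 2 it cycles with period 7.
For i ≥ 3, b_i depends only on (i - 3) mod 7. (31 - 3) mod 7 = 0, so b_{31} = b_3 = 17.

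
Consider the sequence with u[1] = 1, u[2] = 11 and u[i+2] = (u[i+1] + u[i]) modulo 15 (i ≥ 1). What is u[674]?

Listing terms: u[1] = 1; u[2] = 11; u[3] = 12; u[4] = 8; u[5] = 5; u[6] = 13; u[7] = 3; u[8] = 1; u[9] = 4; u[10] = 5; u[11] = 9; u[12] = 14; u[13] = 8; u[14] = 7; u[15] = 0; u[16] = 7; u[17] = 7; u[18] = 14; u[19] = 6; u[20] = 5; u[21] = 11; u[22] = 1; u[23] = 12; u[24] = 13; u[25] = 10; u[26] = 8; u[27] = 3; u[28] = 11; u[29] = 14; u[30] = 10; u[31] = 9; u[32] = 4; u[33] = 13; u[34] = 2; u[35] = 0; u[36] = 2; u[37] = 2; u[38] = 4; u[39] = 6; u[40] = 10; u[41] = 1; u[42] = 11.
Since (u[41], u[42]) = (u[1], u[2]) = (1, 11) (two consecutive terms determine the rest), the sequence is periodic with period 40.
So u[674] = u[1 + ((674-1) mod 40)] = u[34] = 2.

2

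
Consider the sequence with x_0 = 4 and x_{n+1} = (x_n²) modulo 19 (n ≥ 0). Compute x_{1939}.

16

Computing terms: x_0 = 4,  x_1 = 16,  x_2 = 9,  x_3 = 5,  x_4 = 6,  x_5 = 17,  x_6 = 4.
The sequence repeats with period 6.
So x_{1939} = x_{0 + ((1939-0) mod 6)} = x_1 = 16.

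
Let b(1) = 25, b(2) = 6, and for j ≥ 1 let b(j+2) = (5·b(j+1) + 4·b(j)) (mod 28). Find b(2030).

Computing terms: b(1) = 25,  b(2) = 6,  b(3) = 18,  b(4) = 2,  b(5) = 26,  b(6) = 26,  b(7) = 10,  b(8) = 14,  b(9) = 26,  b(10) = 18,  b(11) = 26,  b(12) = 6,  b(13) = 22,  b(14) = 22,  b(15) = 2,  b(16) = 14,  b(17) = 22,  b(18) = 26,  b(19) = 22,  b(20) = 18,  b(21) = 10,  b(22) = 10,  b(23) = 6,  b(24) = 14,  b(25) = 10,  b(26) = 22,  b(27) = 10,  b(28) = 26,  b(29) = 2,  b(30) = 2,  b(31) = 18,  b(32) = 14,  b(33) = 2,  b(34) = 10,  b(35) = 2,  b(36) = 22,  b(37) = 6,  b(38) = 6,  b(39) = 26,  b(40) = 14,  b(41) = 6,  b(42) = 2,  b(43) = 6,  b(44) = 10,  b(45) = 18,  b(46) = 18,  b(47) = 22,  b(48) = 14,  b(49) = 18,  b(50) = 6,  b(51) = 18.
Since (b(50), b(51)) = (b(2), b(3)) = (6, 18) (two consecutive terms determine the rest), the sequence is eventually periodic: after a pre-period of length 1 it cycles with period 48.
For j ≥ 2, b(j) depends only on (j - 2) mod 48. (2030 - 2) mod 48 = 12, so b(2030) = b(14) = 22.

22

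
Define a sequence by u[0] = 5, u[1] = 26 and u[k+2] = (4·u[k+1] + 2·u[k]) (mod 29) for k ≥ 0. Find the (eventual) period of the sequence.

28

Computing terms: u[0] = 5,  u[1] = 26,  u[2] = 27,  u[3] = 15,  u[4] = 27,  u[5] = 22,  u[6] = 26,  u[7] = 3,  u[8] = 6,  u[9] = 1,  u[10] = 16,  u[11] = 8,  u[12] = 6,  u[13] = 11,  u[14] = 27,  u[15] = 14,  u[16] = 23,  u[17] = 4,  u[18] = 4,  u[19] = 24,  u[20] = 17,  u[21] = 0,  u[22] = 5,  u[23] = 20,  u[24] = 3,  u[25] = 23,  u[26] = 11,  u[27] = 3,  u[28] = 5,  u[29] = 26.
Since (u[28], u[29]) = (u[0], u[1]) = (5, 26) (two consecutive terms determine the rest), the sequence is periodic with period 28.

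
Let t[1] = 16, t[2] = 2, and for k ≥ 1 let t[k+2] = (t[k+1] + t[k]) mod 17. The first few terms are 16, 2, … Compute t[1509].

Computing terms: t[1] = 16, t[2] = 2, t[3] = 1, t[4] = 3, t[5] = 4, t[6] = 7, t[7] = 11, t[8] = 1, t[9] = 12, t[10] = 13, t[11] = 8, t[12] = 4, t[13] = 12, t[14] = 16, t[15] = 11, t[16] = 10, t[17] = 4, t[18] = 14, t[19] = 1, t[20] = 15, t[21] = 16, t[22] = 14, t[23] = 13, t[24] = 10, t[25] = 6, t[26] = 16, t[27] = 5, t[28] = 4, t[29] = 9, t[30] = 13, t[31] = 5, t[32] = 1, t[33] = 6, t[34] = 7, t[35] = 13, t[36] = 3, t[37] = 16, t[38] = 2.
Since (t[37], t[38]) = (t[1], t[2]) = (16, 2) (two consecutive terms determine the rest), the sequence is periodic with period 36.
So t[1509] = t[1 + ((1509-1) mod 36)] = t[33] = 6.

6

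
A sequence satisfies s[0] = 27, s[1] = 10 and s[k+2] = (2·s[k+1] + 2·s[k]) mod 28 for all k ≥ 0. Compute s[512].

We have s[0] = 27; s[1] = 10; s[2] = 18; s[3] = 0; s[4] = 8; s[5] = 16; s[6] = 20; s[7] = 16; s[8] = 16; s[9] = 8; s[10] = 20; s[11] = 0; s[12] = 12; s[13] = 24; s[14] = 16; s[15] = 24; s[16] = 24; s[17] = 12; s[18] = 16; s[19] = 0; s[20] = 4; s[21] = 8; s[22] = 24; s[23] = 8; s[24] = 8; s[25] = 4; s[26] = 24; s[27] = 0; s[28] = 20; s[29] = 12; s[30] = 8; s[31] = 12; s[32] = 12; s[33] = 20; s[34] = 8; s[35] = 0; s[36] = 16; s[37] = 4; s[38] = 12; s[39] = 4; s[40] = 4; s[41] = 16; s[42] = 12; s[43] = 0; s[44] = 24; s[45] = 20; s[46] = 4; s[47] = 20; s[48] = 20; s[49] = 24; s[50] = 4; s[51] = 0; s[52] = 8.
Since (s[51], s[52]) = (s[3], s[4]) = (0, 8) (two consecutive terms determine the rest), the sequence is eventually periodic: after a pre-period of length 3 it cycles with period 48.
For k ≥ 3, s[k] depends only on (k - 3) mod 48. (512 - 3) mod 48 = 29, so s[512] = s[32] = 12.

12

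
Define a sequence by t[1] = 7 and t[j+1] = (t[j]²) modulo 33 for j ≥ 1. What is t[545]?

Listing terms: t[1] = 7,  t[2] = 16,  t[3] = 25,  t[4] = 31,  t[5] = 4,  t[6] = 16.
Since t[6] = t[2] = 16, the sequence is eventually periodic: after a pre-period of length 1 it cycles with period 4.
For j ≥ 2, t[j] depends only on (j - 2) mod 4. (545 - 2) mod 4 = 3, so t[545] = t[5] = 4.

4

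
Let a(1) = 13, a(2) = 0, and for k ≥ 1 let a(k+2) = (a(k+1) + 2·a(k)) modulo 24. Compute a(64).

2

We have a(1) = 13, a(2) = 0, a(3) = 2, a(4) = 2, a(5) = 6, a(6) = 10, a(7) = 22, a(8) = 18, a(9) = 14, a(10) = 2, a(11) = 6.
Since (a(10), a(11)) = (a(4), a(5)) = (2, 6) (two consecutive terms determine the rest), the sequence is eventually periodic: after a pre-period of length 3 it cycles with period 6.
For k ≥ 4, a(k) depends only on (k - 4) mod 6. (64 - 4) mod 6 = 0, so a(64) = a(4) = 2.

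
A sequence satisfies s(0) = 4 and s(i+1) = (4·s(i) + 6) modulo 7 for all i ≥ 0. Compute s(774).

Listing terms: s(0) = 4, s(1) = 1, s(2) = 3, s(3) = 4.
The sequence repeats with period 3.
So s(774) = s(0 + ((774-0) mod 3)) = s(0) = 4.

4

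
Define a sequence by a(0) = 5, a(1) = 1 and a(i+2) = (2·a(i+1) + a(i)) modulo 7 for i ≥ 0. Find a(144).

a(0) = 5, a(1) = 1, a(2) = 0, a(3) = 1, a(4) = 2, a(5) = 5, a(6) = 5, a(7) = 1.
Since (a(6), a(7)) = (a(0), a(1)) = (5, 1) (two consecutive terms determine the rest), the sequence is periodic with period 6.
So a(144) = a(0 + ((144-0) mod 6)) = a(0) = 5.

5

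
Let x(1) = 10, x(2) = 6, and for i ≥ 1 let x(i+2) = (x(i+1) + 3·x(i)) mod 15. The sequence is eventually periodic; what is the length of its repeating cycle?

We have x(1) = 10; x(2) = 6; x(3) = 6; x(4) = 9; x(5) = 12; x(6) = 9; x(7) = 0; x(8) = 12; x(9) = 12; x(10) = 3; x(11) = 9; x(12) = 3; x(13) = 0; x(14) = 9; x(15) = 9; x(16) = 6; x(17) = 3; x(18) = 6; x(19) = 0; x(20) = 3; x(21) = 3; x(22) = 12; x(23) = 6; x(24) = 12; x(25) = 0; x(26) = 6; x(27) = 6.
Since (x(26), x(27)) = (x(2), x(3)) = (6, 6) (two consecutive terms determine the rest), the sequence is eventually periodic: after a pre-period of length 1 it cycles with period 24.

24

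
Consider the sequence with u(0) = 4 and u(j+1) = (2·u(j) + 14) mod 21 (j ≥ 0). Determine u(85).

1

u(0) = 4,  u(1) = 1,  u(2) = 16,  u(3) = 4.
Since u(3) = u(0) = 4, the sequence is periodic with period 3.
So u(85) = u(0 + ((85-0) mod 3)) = u(1) = 1.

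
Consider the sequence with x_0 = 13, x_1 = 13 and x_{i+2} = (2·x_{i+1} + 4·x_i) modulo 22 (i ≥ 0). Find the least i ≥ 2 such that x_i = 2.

4

Computing terms: x_0 = 13, x_1 = 13, x_2 = 12, x_3 = 10, x_4 = 2, x_5 = 0, x_6 = 8, x_7 = 16, x_8 = 20, x_9 = 16, x_{10} = 2, x_{11} = 2, x_{12} = 12, x_{13} = 10.
Since (x_{12}, x_{13}) = (x_2, x_3) = (12, 10) (two consecutive terms determine the rest), the sequence is eventually periodic: after a pre-period of length 2 it cycles with period 10.
The value 2 first appears (with i ≥ 2) at x_4.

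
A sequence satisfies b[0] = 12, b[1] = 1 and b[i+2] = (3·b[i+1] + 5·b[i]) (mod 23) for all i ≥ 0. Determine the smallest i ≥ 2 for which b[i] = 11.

We have b[0] = 12,  b[1] = 1,  b[2] = 17,  b[3] = 10,  b[4] = 0,  b[5] = 4,  b[6] = 12,  b[7] = 10,  b[8] = 21,  b[9] = 21,  b[10] = 7,  b[11] = 11,  b[12] = 22,  b[13] = 6,  b[14] = 13,  b[15] = 0,  b[16] = 19,  b[17] = 11,  b[18] = 13,  b[19] = 2,  b[20] = 2,  b[21] = 16,  b[22] = 12,  b[23] = 1.
Since (b[22], b[23]) = (b[0], b[1]) = (12, 1) (two consecutive terms determine the rest), the sequence is periodic with period 22.
The value 11 first appears (with i ≥ 2) at b[11].

11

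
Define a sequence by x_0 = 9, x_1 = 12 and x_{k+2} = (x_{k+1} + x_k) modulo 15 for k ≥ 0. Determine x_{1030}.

Listing terms: x_0 = 9, x_1 = 12, x_2 = 6, x_3 = 3, x_4 = 9, x_5 = 12.
Since (x_4, x_5) = (x_0, x_1) = (9, 12) (two consecutive terms determine the rest), the sequence is periodic with period 4.
So x_{1030} = x_{0 + ((1030-0) mod 4)} = x_2 = 6.

6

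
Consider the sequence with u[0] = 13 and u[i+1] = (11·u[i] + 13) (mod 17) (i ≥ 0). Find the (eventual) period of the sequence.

16

Computing terms: u[0] = 13, u[1] = 3, u[2] = 12, u[3] = 9, u[4] = 10, u[5] = 4, u[6] = 6, u[7] = 11, u[8] = 15, u[9] = 8, u[10] = 16, u[11] = 2, u[12] = 1, u[13] = 7, u[14] = 5, u[15] = 0, u[16] = 13.
The sequence repeats with period 16.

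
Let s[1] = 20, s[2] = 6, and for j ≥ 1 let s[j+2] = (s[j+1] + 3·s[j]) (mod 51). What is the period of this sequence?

16

s[1] = 20, s[2] = 6, s[3] = 15, s[4] = 33, s[5] = 27, s[6] = 24, s[7] = 3, s[8] = 24, s[9] = 33, s[10] = 3, s[11] = 0, s[12] = 9, s[13] = 9, s[14] = 36, s[15] = 12, s[16] = 18, s[17] = 3, s[18] = 6, s[19] = 15.
Since (s[18], s[19]) = (s[2], s[3]) = (6, 15) (two consecutive terms determine the rest), the sequence is eventually periodic: after a pre-period of length 1 it cycles with period 16.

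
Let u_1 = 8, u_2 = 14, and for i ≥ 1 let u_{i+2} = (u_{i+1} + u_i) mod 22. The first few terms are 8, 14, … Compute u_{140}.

6

Listing terms: u_1 = 8, u_2 = 14, u_3 = 0, u_4 = 14, u_5 = 14, u_6 = 6, u_7 = 20, u_8 = 4, u_9 = 2, u_{10} = 6, u_{11} = 8, u_{12} = 14.
Since (u_{11}, u_{12}) = (u_1, u_2) = (8, 14) (two consecutive terms determine the rest), the sequence is periodic with period 10.
So u_{140} = u_{1 + ((140-1) mod 10)} = u_{10} = 6.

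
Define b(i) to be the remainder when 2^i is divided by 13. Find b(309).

We have b(1) = 2, b(2) = 4, b(3) = 8, b(4) = 3, b(5) = 6, b(6) = 12, b(7) = 11, b(8) = 9, b(9) = 5, b(10) = 10, b(11) = 7, b(12) = 1, b(13) = 2.
The sequence repeats with period 12.
So b(309) = b(1 + ((309-1) mod 12)) = b(9) = 5.

5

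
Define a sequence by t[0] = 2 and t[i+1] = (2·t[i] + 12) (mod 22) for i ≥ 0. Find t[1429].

Computing terms: t[0] = 2; t[1] = 16; t[2] = 0; t[3] = 12; t[4] = 14; t[5] = 18; t[6] = 4; t[7] = 20; t[8] = 8; t[9] = 6; t[10] = 2.
The sequence repeats with period 10.
So t[1429] = t[0 + ((1429-0) mod 10)] = t[9] = 6.

6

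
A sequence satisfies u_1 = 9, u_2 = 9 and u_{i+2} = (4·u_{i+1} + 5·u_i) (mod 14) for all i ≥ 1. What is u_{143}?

We have u_1 = 9; u_2 = 9; u_3 = 11; u_4 = 5; u_5 = 5; u_6 = 3; u_7 = 9; u_8 = 9.
Since (u_7, u_8) = (u_1, u_2) = (9, 9) (two consecutive terms determine the rest), the sequence is periodic with period 6.
So u_{143} = u_{1 + ((143-1) mod 6)} = u_5 = 5.

5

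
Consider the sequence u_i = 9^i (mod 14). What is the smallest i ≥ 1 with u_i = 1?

Computing terms: u_0 = 1, u_1 = 9, u_2 = 11, u_3 = 1.
The sequence repeats with period 3.
The value 1 next appears (with i ≥ 1) at u_3.

3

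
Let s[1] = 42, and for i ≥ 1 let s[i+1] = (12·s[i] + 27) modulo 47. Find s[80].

Listing terms: s[1] = 42,  s[2] = 14,  s[3] = 7,  s[4] = 17,  s[5] = 43,  s[6] = 26,  s[7] = 10,  s[8] = 6,  s[9] = 5,  s[10] = 40,  s[11] = 37,  s[12] = 1,  s[13] = 39,  s[14] = 25,  s[15] = 45,  s[16] = 3,  s[17] = 16,  s[18] = 31,  s[19] = 23,  s[20] = 21,  s[21] = 44,  s[22] = 38,  s[23] = 13,  s[24] = 42.
Since s[24] = s[1] = 42, the sequence is periodic with period 23.
So s[80] = s[1 + ((80-1) mod 23)] = s[11] = 37.

37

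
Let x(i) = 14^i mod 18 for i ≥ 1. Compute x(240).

x(1) = 14,  x(2) = 16,  x(3) = 8,  x(4) = 4,  x(5) = 2,  x(6) = 10,  x(7) = 14.
Since x(7) = x(1) = 14, the sequence is periodic with period 6.
(240 - 1) mod 6 = 5, so x(240) = x(6) = 10.

10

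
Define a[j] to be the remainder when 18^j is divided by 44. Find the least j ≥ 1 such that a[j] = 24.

a[0] = 1; a[1] = 18; a[2] = 16; a[3] = 24; a[4] = 36; a[5] = 32; a[6] = 4; a[7] = 28; a[8] = 20; a[9] = 8; a[10] = 12; a[11] = 40; a[12] = 16.
Since a[12] = a[2] = 16, the sequence is eventually periodic: after a pre-period of length 2 it cycles with period 10.
The value 24 first appears (with j ≥ 1) at a[3].

3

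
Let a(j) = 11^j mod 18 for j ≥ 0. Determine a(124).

Listing terms: a(0) = 1,  a(1) = 11,  a(2) = 13,  a(3) = 17,  a(4) = 7,  a(5) = 5,  a(6) = 1.
Since a(6) = a(0) = 1, the sequence is periodic with period 6.
(124 - 0) mod 6 = 4, so a(124) = a(4) = 7.

7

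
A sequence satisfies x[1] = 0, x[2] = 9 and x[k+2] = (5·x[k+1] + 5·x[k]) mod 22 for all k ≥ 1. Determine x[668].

7

Listing terms: x[1] = 0,  x[2] = 9,  x[3] = 1,  x[4] = 6,  x[5] = 13,  x[6] = 7,  x[7] = 12,  x[8] = 7,  x[9] = 7,  x[10] = 4,  x[11] = 11,  x[12] = 9,  x[13] = 12,  x[14] = 17,  x[15] = 13,  x[16] = 18,  x[17] = 1,  x[18] = 7,  x[19] = 18,  x[20] = 15,  x[21] = 11,  x[22] = 20,  x[23] = 1,  x[24] = 17,  x[25] = 2,  x[26] = 7,  x[27] = 1,  x[28] = 18,  x[29] = 7,  x[30] = 15,  x[31] = 0,  x[32] = 9.
The sequence repeats with period 30.
So x[668] = x[1 + ((668-1) mod 30)] = x[8] = 7.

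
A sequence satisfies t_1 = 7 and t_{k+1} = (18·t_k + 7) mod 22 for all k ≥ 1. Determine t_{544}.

17

Listing terms: t_1 = 7; t_2 = 1; t_3 = 3; t_4 = 17; t_5 = 5; t_6 = 9; t_7 = 15; t_8 = 13; t_9 = 21; t_{10} = 11; t_{11} = 7.
The sequence repeats with period 10.
(544 - 1) mod 10 = 3, so t_{544} = t_4 = 17.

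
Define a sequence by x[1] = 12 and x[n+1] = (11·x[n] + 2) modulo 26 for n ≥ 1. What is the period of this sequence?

Listing terms: x[1] = 12; x[2] = 4; x[3] = 20; x[4] = 14; x[5] = 0; x[6] = 2; x[7] = 24; x[8] = 6; x[9] = 16; x[10] = 22; x[11] = 10; x[12] = 8; x[13] = 12.
Since x[13] = x[1] = 12, the sequence is periodic with period 12.

12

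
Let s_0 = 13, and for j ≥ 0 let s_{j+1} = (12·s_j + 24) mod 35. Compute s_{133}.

s_0 = 13, s_1 = 5, s_2 = 14, s_3 = 17, s_4 = 18, s_5 = 30, s_6 = 34, s_7 = 12, s_8 = 28, s_9 = 10, s_{10} = 4, s_{11} = 2, s_{12} = 13.
The sequence repeats with period 12.
(133 - 0) mod 12 = 1, so s_{133} = s_1 = 5.

5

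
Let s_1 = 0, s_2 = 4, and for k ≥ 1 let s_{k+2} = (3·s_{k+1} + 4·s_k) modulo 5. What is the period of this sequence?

10

s_1 = 0, s_2 = 4, s_3 = 2, s_4 = 2, s_5 = 4, s_6 = 0, s_7 = 1, s_8 = 3, s_9 = 3, s_{10} = 1, s_{11} = 0, s_{12} = 4.
Since (s_{11}, s_{12}) = (s_1, s_2) = (0, 4) (two consecutive terms determine the rest), the sequence is periodic with period 10.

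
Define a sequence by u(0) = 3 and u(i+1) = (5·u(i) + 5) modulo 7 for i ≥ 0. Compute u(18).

3

Listing terms: u(0) = 3,  u(1) = 6,  u(2) = 0,  u(3) = 5,  u(4) = 2,  u(5) = 1,  u(6) = 3.
Since u(6) = u(0) = 3, the sequence is periodic with period 6.
(18 - 0) mod 6 = 0, so u(18) = u(0) = 3.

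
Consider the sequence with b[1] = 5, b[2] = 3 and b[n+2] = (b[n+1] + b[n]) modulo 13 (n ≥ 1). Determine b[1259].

b[1] = 5, b[2] = 3, b[3] = 8, b[4] = 11, b[5] = 6, b[6] = 4, b[7] = 10, b[8] = 1, b[9] = 11, b[10] = 12, b[11] = 10, b[12] = 9, b[13] = 6, b[14] = 2, b[15] = 8, b[16] = 10, b[17] = 5, b[18] = 2, b[19] = 7, b[20] = 9, b[21] = 3, b[22] = 12, b[23] = 2, b[24] = 1, b[25] = 3, b[26] = 4, b[27] = 7, b[28] = 11, b[29] = 5, b[30] = 3.
Since (b[29], b[30]) = (b[1], b[2]) = (5, 3) (two consecutive terms determine the rest), the sequence is periodic with period 28.
So b[1259] = b[1 + ((1259-1) mod 28)] = b[27] = 7.

7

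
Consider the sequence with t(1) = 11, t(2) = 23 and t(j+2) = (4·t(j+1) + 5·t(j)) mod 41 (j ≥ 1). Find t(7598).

18

Computing terms: t(1) = 11,  t(2) = 23,  t(3) = 24,  t(4) = 6,  t(5) = 21,  t(6) = 32,  t(7) = 28,  t(8) = 26,  t(9) = 39,  t(10) = 40,  t(11) = 27,  t(12) = 21,  t(13) = 14,  t(14) = 38,  t(15) = 17,  t(16) = 12,  t(17) = 10,  t(18) = 18,  t(19) = 40,  t(20) = 4,  t(21) = 11,  t(22) = 23.
The sequence repeats with period 20.
So t(7598) = t(1 + ((7598-1) mod 20)) = t(18) = 18.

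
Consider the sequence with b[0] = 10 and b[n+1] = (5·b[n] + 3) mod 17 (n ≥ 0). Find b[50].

13

We have b[0] = 10; b[1] = 2; b[2] = 13; b[3] = 0; b[4] = 3; b[5] = 1; b[6] = 8; b[7] = 9; b[8] = 14; b[9] = 5; b[10] = 11; b[11] = 7; b[12] = 4; b[13] = 6; b[14] = 16; b[15] = 15; b[16] = 10.
The sequence repeats with period 16.
(50 - 0) mod 16 = 2, so b[50] = b[2] = 13.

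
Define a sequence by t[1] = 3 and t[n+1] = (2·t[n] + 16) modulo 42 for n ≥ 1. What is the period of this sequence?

Listing terms: t[1] = 3, t[2] = 22, t[3] = 18, t[4] = 10, t[5] = 36, t[6] = 4, t[7] = 24, t[8] = 22.
Since t[8] = t[2] = 22, the sequence is eventually periodic: after a pre-period of length 1 it cycles with period 6.

6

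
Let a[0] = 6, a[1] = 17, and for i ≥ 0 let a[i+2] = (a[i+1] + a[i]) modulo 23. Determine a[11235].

Listing terms: a[0] = 6, a[1] = 17, a[2] = 0, a[3] = 17, a[4] = 17, a[5] = 11, a[6] = 5, a[7] = 16, a[8] = 21, a[9] = 14, a[10] = 12, a[11] = 3, a[12] = 15, a[13] = 18, a[14] = 10, a[15] = 5, a[16] = 15, a[17] = 20, a[18] = 12, a[19] = 9, a[20] = 21, a[21] = 7, a[22] = 5, a[23] = 12, a[24] = 17, a[25] = 6, a[26] = 0, a[27] = 6, a[28] = 6, a[29] = 12, a[30] = 18, a[31] = 7, a[32] = 2, a[33] = 9, a[34] = 11, a[35] = 20, a[36] = 8, a[37] = 5, a[38] = 13, a[39] = 18, a[40] = 8, a[41] = 3, a[42] = 11, a[43] = 14, a[44] = 2, a[45] = 16, a[46] = 18, a[47] = 11, a[48] = 6, a[49] = 17.
Since (a[48], a[49]) = (a[0], a[1]) = (6, 17) (two consecutive terms determine the rest), the sequence is periodic with period 48.
(11235 - 0) mod 48 = 3, so a[11235] = a[3] = 17.

17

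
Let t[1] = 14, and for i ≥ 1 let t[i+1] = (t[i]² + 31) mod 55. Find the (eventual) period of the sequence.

Listing terms: t[1] = 14, t[2] = 7, t[3] = 25, t[4] = 51, t[5] = 47, t[6] = 40, t[7] = 36, t[8] = 7.
Since t[8] = t[2] = 7, the sequence is eventually periodic: after a pre-period of length 1 it cycles with period 6.

6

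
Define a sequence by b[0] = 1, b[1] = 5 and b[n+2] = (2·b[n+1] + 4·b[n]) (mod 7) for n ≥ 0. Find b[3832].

5

b[0] = 1, b[1] = 5, b[2] = 0, b[3] = 6, b[4] = 5, b[5] = 6, b[6] = 4, b[7] = 4, b[8] = 3, b[9] = 1, b[10] = 0, b[11] = 4, b[12] = 1, b[13] = 4, b[14] = 5, b[15] = 5, b[16] = 2, b[17] = 3, b[18] = 0, b[19] = 5, b[20] = 3, b[21] = 5, b[22] = 1, b[23] = 1, b[24] = 6, b[25] = 2, b[26] = 0, b[27] = 1, b[28] = 2, b[29] = 1, b[30] = 3, b[31] = 3, b[32] = 4, b[33] = 6, b[34] = 0, b[35] = 3, b[36] = 6, b[37] = 3, b[38] = 2, b[39] = 2, b[40] = 5, b[41] = 4, b[42] = 0, b[43] = 2, b[44] = 4, b[45] = 2, b[46] = 6, b[47] = 6, b[48] = 1, b[49] = 5.
The sequence repeats with period 48.
So b[3832] = b[0 + ((3832-0) mod 48)] = b[40] = 5.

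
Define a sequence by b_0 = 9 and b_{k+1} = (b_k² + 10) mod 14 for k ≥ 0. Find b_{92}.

3

Listing terms: b_0 = 9,  b_1 = 7,  b_2 = 3,  b_3 = 5,  b_4 = 7.
Since b_4 = b_1 = 7, the sequence is eventually periodic: after a pre-period of length 1 it cycles with period 3.
For k ≥ 1, b_k depends only on (k - 1) mod 3. (92 - 1) mod 3 = 1, so b_{92} = b_2 = 3.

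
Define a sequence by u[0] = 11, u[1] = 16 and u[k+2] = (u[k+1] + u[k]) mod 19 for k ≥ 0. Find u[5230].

Computing terms: u[0] = 11, u[1] = 16, u[2] = 8, u[3] = 5, u[4] = 13, u[5] = 18, u[6] = 12, u[7] = 11, u[8] = 4, u[9] = 15, u[10] = 0, u[11] = 15, u[12] = 15, u[13] = 11, u[14] = 7, u[15] = 18, u[16] = 6, u[17] = 5, u[18] = 11, u[19] = 16.
The sequence repeats with period 18.
So u[5230] = u[0 + ((5230-0) mod 18)] = u[10] = 0.

0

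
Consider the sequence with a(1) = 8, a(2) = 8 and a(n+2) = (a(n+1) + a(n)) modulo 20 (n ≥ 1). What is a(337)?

Computing terms: a(1) = 8, a(2) = 8, a(3) = 16, a(4) = 4, a(5) = 0, a(6) = 4, a(7) = 4, a(8) = 8, a(9) = 12, a(10) = 0, a(11) = 12, a(12) = 12, a(13) = 4, a(14) = 16, a(15) = 0, a(16) = 16, a(17) = 16, a(18) = 12, a(19) = 8, a(20) = 0, a(21) = 8, a(22) = 8.
Since (a(21), a(22)) = (a(1), a(2)) = (8, 8) (two consecutive terms determine the rest), the sequence is periodic with period 20.
(337 - 1) mod 20 = 16, so a(337) = a(17) = 16.

16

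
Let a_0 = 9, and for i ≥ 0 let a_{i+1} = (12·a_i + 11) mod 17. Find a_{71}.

1

We have a_0 = 9,  a_1 = 0,  a_2 = 11,  a_3 = 7,  a_4 = 10,  a_5 = 12,  a_6 = 2,  a_7 = 1,  a_8 = 6,  a_9 = 15,  a_{10} = 4,  a_{11} = 8,  a_{12} = 5,  a_{13} = 3,  a_{14} = 13,  a_{15} = 14,  a_{16} = 9.
Since a_{16} = a_0 = 9, the sequence is periodic with period 16.
(71 - 0) mod 16 = 7, so a_{71} = a_7 = 1.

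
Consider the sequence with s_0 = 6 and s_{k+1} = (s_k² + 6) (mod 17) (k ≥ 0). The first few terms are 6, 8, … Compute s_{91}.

s_0 = 6, s_1 = 8, s_2 = 2, s_3 = 10, s_4 = 4, s_5 = 5, s_6 = 14, s_7 = 15, s_8 = 10.
Since s_8 = s_3 = 10, the sequence is eventually periodic: after a pre-period of length 3 it cycles with period 5.
For k ≥ 3, s_k depends only on (k - 3) mod 5. (91 - 3) mod 5 = 3, so s_{91} = s_6 = 14.

14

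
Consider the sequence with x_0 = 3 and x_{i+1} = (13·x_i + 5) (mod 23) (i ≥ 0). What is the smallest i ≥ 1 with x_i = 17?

We have x_0 = 3, x_1 = 21, x_2 = 2, x_3 = 8, x_4 = 17, x_5 = 19, x_6 = 22, x_7 = 15, x_8 = 16, x_9 = 6, x_{10} = 14, x_{11} = 3.
The sequence repeats with period 11.
The value 17 first appears (with i ≥ 1) at x_4.

4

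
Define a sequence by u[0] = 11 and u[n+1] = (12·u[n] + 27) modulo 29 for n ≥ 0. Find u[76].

We have u[0] = 11; u[1] = 14; u[2] = 21; u[3] = 18; u[4] = 11.
Since u[4] = u[0] = 11, the sequence is periodic with period 4.
(76 - 0) mod 4 = 0, so u[76] = u[0] = 11.

11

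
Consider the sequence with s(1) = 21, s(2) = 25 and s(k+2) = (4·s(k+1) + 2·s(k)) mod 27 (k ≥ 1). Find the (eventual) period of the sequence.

s(1) = 21, s(2) = 25, s(3) = 7, s(4) = 24, s(5) = 2, s(6) = 2, s(7) = 12, s(8) = 25, s(9) = 16, s(10) = 6, s(11) = 2, s(12) = 20, s(13) = 3, s(14) = 25, s(15) = 25, s(16) = 15, s(17) = 2, s(18) = 11, s(19) = 21, s(20) = 25.
The sequence repeats with period 18.

18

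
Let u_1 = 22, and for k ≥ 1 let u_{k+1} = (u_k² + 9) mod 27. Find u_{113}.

Computing terms: u_1 = 22,  u_2 = 7,  u_3 = 4,  u_4 = 25,  u_5 = 13,  u_6 = 16,  u_7 = 22.
The sequence repeats with period 6.
(113 - 1) mod 6 = 4, so u_{113} = u_5 = 13.

13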